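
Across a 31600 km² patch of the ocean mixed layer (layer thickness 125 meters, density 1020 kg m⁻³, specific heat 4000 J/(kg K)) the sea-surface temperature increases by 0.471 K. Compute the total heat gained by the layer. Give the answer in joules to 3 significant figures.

Areal heat capacity C = ρ c_p D = 1020 × 4000 × 125 = 5.10×10^8 J m⁻² K⁻¹.
Heat per unit area: q = C ΔT = 5.10×10^8 × 0.471 = 2.40×10^8 J/m².
Total heat: Q = q × A = 2.40×10^8 × (31600 × 10⁶ m²) = 7.59×10^18 J.

7.59×10^18 J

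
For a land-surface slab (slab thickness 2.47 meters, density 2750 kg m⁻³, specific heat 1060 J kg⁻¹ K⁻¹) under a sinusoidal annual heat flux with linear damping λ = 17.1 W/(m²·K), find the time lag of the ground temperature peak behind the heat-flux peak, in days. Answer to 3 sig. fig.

4.86 days

Areal heat capacity C = ρ c_p D = 2750 × 1060 × 2.47 = 7.20×10^6 J/(m²·K).
ω = 2π / 3.15×10^7 s = 1.99×10^-7 s⁻¹.
Phase lag φ = arctan(Cω/λ) = arctan(1.43/17.1) = 0.0837 rad.
Time lag = φ / ω = 0.0837 / 1.99×10^-7 = 4.20×10^5 s = 4.86 days.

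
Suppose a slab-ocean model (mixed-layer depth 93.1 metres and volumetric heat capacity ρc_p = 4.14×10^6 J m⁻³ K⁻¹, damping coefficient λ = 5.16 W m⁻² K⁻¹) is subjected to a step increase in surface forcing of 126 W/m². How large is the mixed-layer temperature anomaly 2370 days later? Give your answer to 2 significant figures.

23 K

Areal heat capacity C = ρc_p × D = 4.14×10^6 × 93.1 = 3.85×10^8 J/(m^2 K).
τ = C / λ = 3.85×10^8 / 5.16 = 7.47×10^7 s.
Equilibrium anomaly ΔT_eq = F / λ = 126 / 5.16 = 24.4 K.
t = 2370 days = 2.05×10^8 s, so t/τ = 2.74.
ΔT(t) = ΔT_eq (1 − e^(−t/τ)) = 24.4 × (1 − e^−2.74) = 22.8 K.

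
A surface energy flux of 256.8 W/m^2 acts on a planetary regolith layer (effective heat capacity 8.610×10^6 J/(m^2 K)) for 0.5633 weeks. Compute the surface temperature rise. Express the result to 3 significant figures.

10.2 K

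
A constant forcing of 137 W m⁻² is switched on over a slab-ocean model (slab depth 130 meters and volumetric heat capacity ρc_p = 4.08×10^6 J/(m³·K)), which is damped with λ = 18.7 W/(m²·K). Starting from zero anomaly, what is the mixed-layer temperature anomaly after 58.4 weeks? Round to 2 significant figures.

5.2 K

Areal heat capacity C = ρc_p × D = 4.08×10^6 × 130 = 5.30×10^8 J m⁻² K⁻¹.
τ = C / λ = 5.30×10^8 / 18.7 = 2.84×10^7 s.
Equilibrium anomaly ΔT_eq = F / λ = 137 / 18.7 = 7.33 K.
t = 58.4 weeks = 3.53×10^7 s, so t/τ = 1.25.
ΔT(t) = ΔT_eq (1 − e^(−t/τ)) = 7.33 × (1 − e^−1.25) = 5.22 K.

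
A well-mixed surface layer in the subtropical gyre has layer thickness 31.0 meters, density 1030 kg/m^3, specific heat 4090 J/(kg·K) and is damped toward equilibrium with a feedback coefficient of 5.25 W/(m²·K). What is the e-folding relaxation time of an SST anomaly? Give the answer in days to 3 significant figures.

Areal heat capacity C = ρ c_p D = 1030 × 4090 × 31.0 = 1.31×10^8 J/(m²·K).
Relaxation time τ = C / λ = 1.31×10^8 / 5.25 = 2.49×10^7 s.
In days: 2.49×10^7 s / (86400 s/day) = 288 days.

288 days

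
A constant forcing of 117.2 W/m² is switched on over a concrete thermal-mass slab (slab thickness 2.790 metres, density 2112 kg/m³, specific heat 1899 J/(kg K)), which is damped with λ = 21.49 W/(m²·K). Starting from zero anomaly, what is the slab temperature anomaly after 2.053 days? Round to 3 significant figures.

1.57 K

Areal heat capacity C = ρ c_p D = 2112 × 1899 × 2.790 = 1.12×10^7 J/(m²·K).
τ = C / λ = 1.12×10^7 / 21.49 = 5.21×10^5 s.
Equilibrium anomaly ΔT_eq = F / λ = 117.2 / 21.49 = 5.45 K.
t = 2.053 days = 1.77×10^5 s, so t/τ = 0.341.
ΔT(t) = ΔT_eq (1 − e^(−t/τ)) = 5.45 × (1 − e^−0.341) = 1.57 K.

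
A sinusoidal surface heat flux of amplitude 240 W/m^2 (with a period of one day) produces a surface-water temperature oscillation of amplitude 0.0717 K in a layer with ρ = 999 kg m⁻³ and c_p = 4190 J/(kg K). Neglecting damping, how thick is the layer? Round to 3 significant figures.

11.0 m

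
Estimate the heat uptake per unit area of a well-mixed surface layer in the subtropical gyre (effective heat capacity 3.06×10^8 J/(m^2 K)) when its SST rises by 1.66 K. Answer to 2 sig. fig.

Areal heat capacity C = 3.06×10^8 J/(m^2 K) (given).
ΔQ = C ΔT = 3.06×10^8 × 1.66 = 5.08×10^8 J/m².

5.1×10^8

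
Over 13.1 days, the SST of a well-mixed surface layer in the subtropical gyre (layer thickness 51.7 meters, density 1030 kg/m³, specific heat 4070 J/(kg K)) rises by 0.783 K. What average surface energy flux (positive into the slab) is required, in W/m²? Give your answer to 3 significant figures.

Areal heat capacity C = ρ c_p D = 1030 × 4070 × 51.7 = 2.17×10^8 J/(m^2 K).
Required heat per unit area: Q = C ΔT = 2.17×10^8 × 0.783 = 1.70×10^8 J/m².
Flux F = Q / Δt = 1.70×10^8 / 1.13×10^6 s = 150 W/m².

150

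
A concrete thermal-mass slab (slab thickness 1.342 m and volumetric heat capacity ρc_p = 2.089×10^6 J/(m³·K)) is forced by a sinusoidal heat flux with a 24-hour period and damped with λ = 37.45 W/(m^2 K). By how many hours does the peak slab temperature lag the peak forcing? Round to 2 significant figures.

5.3 hours

Areal heat capacity C = ρc_p × D = 2.089×10^6 × 1.342 = 2.80×10^6 J/(m²·K).
ω = 2π / 86400 s = 7.27×10^-5 s⁻¹.
Phase lag φ = arctan(Cω/λ) = arctan(204/37.45) = 1.39 rad.
Time lag = φ / ω = 1.39 / 7.27×10^-5 = 19100 s = 5.31 hours.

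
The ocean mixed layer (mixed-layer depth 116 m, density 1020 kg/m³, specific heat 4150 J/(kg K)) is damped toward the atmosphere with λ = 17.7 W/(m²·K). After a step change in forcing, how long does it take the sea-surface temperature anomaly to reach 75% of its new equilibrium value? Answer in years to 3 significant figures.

1.22 years

Areal heat capacity C = ρ c_p D = 1020 × 4150 × 116 = 4.91×10^8 J/(m²·K).
τ = C / λ = 4.91×10^8 / 17.7 = 2.77×10^7 s.
Fraction reached: 1 − e^(−t/τ) = 0.75 ⇒ t = −τ ln(1 − 0.75) = τ × 1.39.
t = 3.85×10^7 s = 1.22 years.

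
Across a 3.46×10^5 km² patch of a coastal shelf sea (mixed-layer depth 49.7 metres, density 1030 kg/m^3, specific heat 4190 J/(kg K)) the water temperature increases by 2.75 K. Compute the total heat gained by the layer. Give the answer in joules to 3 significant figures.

2.04×10^20 J

Areal heat capacity C = ρ c_p D = 1030 × 4190 × 49.7 = 2.14×10^8 J/(m²·K).
Heat per unit area: q = C ΔT = 2.14×10^8 × 2.75 = 5.90×10^8 J/m².
Total heat: Q = q × A = 5.90×10^8 × (3.46×10^5 × 10⁶ m²) = 2.04×10^20 J.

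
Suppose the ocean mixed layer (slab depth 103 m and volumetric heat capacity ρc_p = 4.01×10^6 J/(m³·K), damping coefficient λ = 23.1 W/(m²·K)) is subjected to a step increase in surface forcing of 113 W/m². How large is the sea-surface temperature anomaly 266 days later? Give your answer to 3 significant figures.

3.54 K

Areal heat capacity C = ρc_p × D = 4.01×10^6 × 103 = 4.13×10^8 J/(m^2 K).
τ = C / λ = 4.13×10^8 / 23.1 = 1.79×10^7 s.
Equilibrium anomaly ΔT_eq = F / λ = 113 / 23.1 = 4.89 K.
t = 266 days = 2.30×10^7 s, so t/τ = 1.29.
ΔT(t) = ΔT_eq (1 − e^(−t/τ)) = 4.89 × (1 − e^−1.29) = 3.54 K.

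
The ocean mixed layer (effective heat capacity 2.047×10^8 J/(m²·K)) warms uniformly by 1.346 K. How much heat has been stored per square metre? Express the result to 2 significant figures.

2.8×10^8

Areal heat capacity C = 2.047×10^8 J/(m²·K) (given).
ΔQ = C ΔT = 2.05×10^8 × 1.346 = 2.76×10^8 J/m².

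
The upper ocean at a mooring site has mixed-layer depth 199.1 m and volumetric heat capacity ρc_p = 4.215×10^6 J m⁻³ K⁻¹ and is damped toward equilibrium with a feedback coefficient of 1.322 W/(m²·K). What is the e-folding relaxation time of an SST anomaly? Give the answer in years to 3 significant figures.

20.1 years

Areal heat capacity C = ρc_p × D = 4.215×10^6 × 199.1 = 8.39×10^8 J/(m^2 K).
Relaxation time τ = C / λ = 8.39×10^8 / 1.322 = 6.35×10^8 s.
In years: 6.35×10^8 s / (3.156×10^7 s/year) = 20.1 years.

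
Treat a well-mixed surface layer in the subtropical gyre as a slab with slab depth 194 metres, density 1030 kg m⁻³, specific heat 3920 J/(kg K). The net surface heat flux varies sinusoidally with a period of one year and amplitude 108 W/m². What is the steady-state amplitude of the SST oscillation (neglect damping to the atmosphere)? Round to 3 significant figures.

Areal heat capacity C = ρ c_p D = 1030 × 3920 × 194 = 7.83×10^8 J m⁻² K⁻¹.
Angular frequency ω = 2π / T = 2π / 3.15×10^7 s = 1.99×10^-7 s⁻¹.
Cω = 7.83×10^8 × 1.99×10^-7 = 156 W/(m²·K).
Amplitude A = F₀ / (Cω) = 108 / 156 = 0.692 K.

0.692 K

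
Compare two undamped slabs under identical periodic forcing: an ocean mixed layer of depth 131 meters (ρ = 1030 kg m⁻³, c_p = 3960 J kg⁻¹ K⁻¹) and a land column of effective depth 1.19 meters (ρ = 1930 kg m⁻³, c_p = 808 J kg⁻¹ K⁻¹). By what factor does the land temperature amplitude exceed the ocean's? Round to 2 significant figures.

C_ocean = 1030 × 3960 × 131 = 5.34×10^8 J/(m²·K).
C_land = 1930 × 808 × 1.19 = 1.86×10^6 J/(m²·K).
Undamped amplitude ∝ 1/C, so A_land/A_ocean = C_ocean/C_land = 288.

290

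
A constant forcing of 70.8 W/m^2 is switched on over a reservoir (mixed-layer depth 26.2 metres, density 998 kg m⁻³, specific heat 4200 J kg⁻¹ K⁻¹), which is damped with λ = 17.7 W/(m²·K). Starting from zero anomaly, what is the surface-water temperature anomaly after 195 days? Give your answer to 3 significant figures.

3.74 K

Areal heat capacity C = ρ c_p D = 998 × 4200 × 26.2 = 1.10×10^8 J/(m²·K).
τ = C / λ = 1.10×10^8 / 17.7 = 6.20×10^6 s.
Equilibrium anomaly ΔT_eq = F / λ = 70.8 / 17.7 = 4.00 K.
t = 195 days = 1.68×10^7 s, so t/τ = 2.72.
ΔT(t) = ΔT_eq (1 − e^(−t/τ)) = 4.00 × (1 − e^−2.72) = 3.74 K.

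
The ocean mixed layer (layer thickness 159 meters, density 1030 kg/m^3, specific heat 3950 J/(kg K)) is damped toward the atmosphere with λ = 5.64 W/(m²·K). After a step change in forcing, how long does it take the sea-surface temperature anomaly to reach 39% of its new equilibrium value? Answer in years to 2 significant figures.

Areal heat capacity C = ρ c_p D = 1030 × 3950 × 159 = 6.47×10^8 J/(m²·K).
τ = C / λ = 6.47×10^8 / 5.64 = 1.15×10^8 s.
Fraction reached: 1 − e^(−t/τ) = 0.39 ⇒ t = −τ ln(1 − 0.39) = τ × 0.494.
t = 5.67×10^7 s = 1.80 years.

1.8 years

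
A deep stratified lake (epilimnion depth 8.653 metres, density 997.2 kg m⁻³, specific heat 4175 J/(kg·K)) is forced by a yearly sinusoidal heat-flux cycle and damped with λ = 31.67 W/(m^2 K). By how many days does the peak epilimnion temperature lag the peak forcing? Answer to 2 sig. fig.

13 days

Areal heat capacity C = ρ c_p D = 997.2 × 4175 × 8.653 = 3.60×10^7 J/(m^2 K).
ω = 2π / 3.15×10^7 s = 1.99×10^-7 s⁻¹.
Phase lag φ = arctan(Cω/λ) = arctan(7.18/31.67) = 0.223 rad.
Time lag = φ / ω = 0.223 / 1.99×10^-7 = 1.12×10^6 s = 12.9 days.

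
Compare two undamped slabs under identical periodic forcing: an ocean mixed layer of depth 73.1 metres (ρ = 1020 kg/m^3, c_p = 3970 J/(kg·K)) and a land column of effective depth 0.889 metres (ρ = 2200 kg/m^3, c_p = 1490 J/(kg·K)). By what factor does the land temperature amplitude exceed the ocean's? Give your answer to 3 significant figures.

102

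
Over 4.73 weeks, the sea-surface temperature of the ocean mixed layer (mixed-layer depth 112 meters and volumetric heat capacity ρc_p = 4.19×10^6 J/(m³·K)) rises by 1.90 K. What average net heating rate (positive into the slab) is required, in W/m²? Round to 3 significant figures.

312

Areal heat capacity C = ρc_p × D = 4.19×10^6 × 112 = 4.69×10^8 J m⁻² K⁻¹.
Required heat per unit area: Q = C ΔT = 4.69×10^8 × 1.90 = 8.92×10^8 J/m².
Flux F = Q / Δt = 8.92×10^8 / 2.86×10^6 s = 312 W/m².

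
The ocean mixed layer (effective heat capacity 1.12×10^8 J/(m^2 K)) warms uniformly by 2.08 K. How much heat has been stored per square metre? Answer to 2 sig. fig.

2.3×10^8

Areal heat capacity C = 1.12×10^8 J/(m^2 K) (given).
ΔQ = C ΔT = 1.12×10^8 × 2.08 = 2.33×10^8 J/m².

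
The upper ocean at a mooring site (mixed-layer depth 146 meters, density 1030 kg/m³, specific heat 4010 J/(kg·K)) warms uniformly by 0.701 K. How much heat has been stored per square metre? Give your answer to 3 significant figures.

4.23×10^8

Areal heat capacity C = ρ c_p D = 1030 × 4010 × 146 = 6.03×10^8 J/(m²·K).
ΔQ = C ΔT = 6.03×10^8 × 0.701 = 4.23×10^8 J/m².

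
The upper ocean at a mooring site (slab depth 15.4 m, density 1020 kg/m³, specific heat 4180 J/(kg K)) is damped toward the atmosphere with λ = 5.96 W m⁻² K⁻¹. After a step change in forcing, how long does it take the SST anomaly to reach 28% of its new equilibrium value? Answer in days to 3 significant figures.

41.9 days

Areal heat capacity C = ρ c_p D = 1020 × 4180 × 15.4 = 6.57×10^7 J m⁻² K⁻¹.
τ = C / λ = 6.57×10^7 / 5.96 = 1.10×10^7 s.
Fraction reached: 1 − e^(−t/τ) = 0.28 ⇒ t = −τ ln(1 − 0.28) = τ × 0.329.
t = 3.62×10^6 s = 41.9 days.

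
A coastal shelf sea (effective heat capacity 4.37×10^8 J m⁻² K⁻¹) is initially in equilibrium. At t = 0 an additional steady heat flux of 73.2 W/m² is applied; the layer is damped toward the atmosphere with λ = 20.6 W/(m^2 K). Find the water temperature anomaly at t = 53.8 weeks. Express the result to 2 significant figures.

2.8 K

Areal heat capacity C = 4.37×10^8 J m⁻² K⁻¹ (given).
τ = C / λ = 4.37×10^8 / 20.6 = 2.12×10^7 s.
Equilibrium anomaly ΔT_eq = F / λ = 73.2 / 20.6 = 3.55 K.
t = 53.8 weeks = 3.25×10^7 s, so t/τ = 1.53.
ΔT(t) = ΔT_eq (1 − e^(−t/τ)) = 3.55 × (1 − e^−1.53) = 2.79 K.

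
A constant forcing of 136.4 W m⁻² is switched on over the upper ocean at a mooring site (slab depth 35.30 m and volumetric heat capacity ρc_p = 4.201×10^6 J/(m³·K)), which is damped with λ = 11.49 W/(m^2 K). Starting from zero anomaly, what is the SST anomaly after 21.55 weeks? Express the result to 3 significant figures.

7.55 K

Areal heat capacity C = ρc_p × D = 4.201×10^6 × 35.30 = 1.48×10^8 J/(m²·K).
τ = C / λ = 1.48×10^8 / 11.49 = 1.29×10^7 s.
Equilibrium anomaly ΔT_eq = F / λ = 136.4 / 11.49 = 11.9 K.
t = 21.55 weeks = 1.30×10^7 s, so t/τ = 1.01.
ΔT(t) = ΔT_eq (1 − e^(−t/τ)) = 11.9 × (1 − e^−1.01) = 7.55 K.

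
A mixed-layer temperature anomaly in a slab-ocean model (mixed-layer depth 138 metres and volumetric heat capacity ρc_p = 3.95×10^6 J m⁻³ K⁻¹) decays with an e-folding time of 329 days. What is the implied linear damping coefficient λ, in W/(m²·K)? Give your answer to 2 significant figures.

19

Areal heat capacity C = ρc_p × D = 3.95×10^6 × 138 = 5.45×10^8 J/(m^2 K).
τ = 329 days = 2.84×10^7 s.
λ = C / τ = 5.45×10^8 / 2.84×10^7 = 19.2 W/(m²·K).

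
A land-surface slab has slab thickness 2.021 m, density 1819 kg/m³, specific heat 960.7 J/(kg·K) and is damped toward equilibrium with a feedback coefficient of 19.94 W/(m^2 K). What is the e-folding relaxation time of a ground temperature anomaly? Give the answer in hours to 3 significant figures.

49.2 hours

Areal heat capacity C = ρ c_p D = 1819 × 960.7 × 2.021 = 3.53×10^6 J m⁻² K⁻¹.
Relaxation time τ = C / λ = 3.53×10^6 / 19.94 = 1.77×10^5 s.
In hours: 1.77×10^5 s / (3600 s/hour) = 49.2 hours.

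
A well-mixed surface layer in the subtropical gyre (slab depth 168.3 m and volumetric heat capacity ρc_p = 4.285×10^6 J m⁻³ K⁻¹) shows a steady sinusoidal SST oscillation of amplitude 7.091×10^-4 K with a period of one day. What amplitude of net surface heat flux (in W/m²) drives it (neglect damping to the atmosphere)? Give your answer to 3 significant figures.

Areal heat capacity C = ρc_p × D = 4.285×10^6 × 168.3 = 7.21×10^8 J/(m²·K).
ω = 2π / 86400 s = 7.27×10^-5 s⁻¹.
Cω = 7.21×10^8 × 7.27×10^-5 = 52400 W/(m²·K).
F₀ = A × Cω = 7.091×10^-4 × 52400 = 37.2 W/m².

37.2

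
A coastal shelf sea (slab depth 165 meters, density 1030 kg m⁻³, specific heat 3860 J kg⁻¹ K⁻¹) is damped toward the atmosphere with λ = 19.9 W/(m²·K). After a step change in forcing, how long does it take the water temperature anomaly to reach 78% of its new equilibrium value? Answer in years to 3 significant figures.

1.58 years

Areal heat capacity C = ρ c_p D = 1030 × 3860 × 165 = 6.56×10^8 J/(m^2 K).
τ = C / λ = 6.56×10^8 / 19.9 = 3.30×10^7 s.
Fraction reached: 1 − e^(−t/τ) = 0.78 ⇒ t = −τ ln(1 − 0.78) = τ × 1.51.
t = 4.99×10^7 s = 1.58 years.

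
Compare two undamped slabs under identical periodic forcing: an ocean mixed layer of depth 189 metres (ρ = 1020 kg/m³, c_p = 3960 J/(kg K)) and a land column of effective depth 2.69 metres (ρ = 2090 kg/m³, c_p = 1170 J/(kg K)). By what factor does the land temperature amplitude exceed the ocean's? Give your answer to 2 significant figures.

C_ocean = 1020 × 3960 × 189 = 7.63×10^8 J/(m²·K).
C_land = 2090 × 1170 × 2.69 = 6.58×10^6 J/(m²·K).
Undamped amplitude ∝ 1/C, so A_land/A_ocean = C_ocean/C_land = 116.

120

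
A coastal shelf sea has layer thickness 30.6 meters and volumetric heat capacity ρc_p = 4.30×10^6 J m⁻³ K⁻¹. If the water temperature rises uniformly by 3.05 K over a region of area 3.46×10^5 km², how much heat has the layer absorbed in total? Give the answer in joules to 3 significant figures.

Areal heat capacity C = ρc_p × D = 4.30×10^6 × 30.6 = 1.32×10^8 J m⁻² K⁻¹.
Heat per unit area: q = C ΔT = 1.32×10^8 × 3.05 = 4.01×10^8 J/m².
Total heat: Q = q × A = 4.01×10^8 × (3.46×10^5 × 10⁶ m²) = 1.39×10^20 J.

1.39×10^20 J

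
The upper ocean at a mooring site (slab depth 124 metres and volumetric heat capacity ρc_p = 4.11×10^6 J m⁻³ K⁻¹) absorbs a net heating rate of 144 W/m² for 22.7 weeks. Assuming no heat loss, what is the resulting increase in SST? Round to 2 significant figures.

3.9 K

Areal heat capacity C = ρc_p × D = 4.11×10^6 × 124 = 5.10×10^8 J/(m²·K).
Net heat input Q = F Δt = 144 × (22.7 weeks × 6.048×10^5 s/week) = 1.98×10^9 J/m².
ΔT = Q / C = 1.98×10^9 / 5.10×10^8 = 3.88 K.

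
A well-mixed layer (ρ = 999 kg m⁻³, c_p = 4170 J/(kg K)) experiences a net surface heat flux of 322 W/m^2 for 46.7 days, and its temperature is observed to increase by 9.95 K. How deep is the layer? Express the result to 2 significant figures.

Heat input Q = F Δt = 322 × 4.03×10^6 s = 1.30×10^9 J/m².
Required areal heat capacity C = Q / ΔT = 1.31×10^8 J/(m²·K).
Depth D = C / (ρ c_p) = 1.31×10^8 / (999 × 4170) = 31.3 m.

31 m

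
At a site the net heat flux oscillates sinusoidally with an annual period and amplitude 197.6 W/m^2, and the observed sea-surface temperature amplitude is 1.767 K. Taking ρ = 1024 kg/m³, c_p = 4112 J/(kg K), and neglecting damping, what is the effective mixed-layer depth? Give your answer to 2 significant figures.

130 m

ω = 2π / 3.15×10^7 s = 1.99×10^-7 s⁻¹.
Required C = F₀ / (A ω) = 197.6 / (1.767 × 1.99×10^-7) = 5.61×10^8 J/(m²·K).
D = C / (ρ c_p) = 5.61×10^8 / (1024 × 4112) = 133 m.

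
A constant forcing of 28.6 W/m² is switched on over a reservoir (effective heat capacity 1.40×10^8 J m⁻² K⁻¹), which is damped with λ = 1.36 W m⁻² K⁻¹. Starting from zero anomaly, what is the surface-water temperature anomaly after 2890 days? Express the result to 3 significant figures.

19.2 K

Areal heat capacity C = 1.40×10^8 J m⁻² K⁻¹ (given).
τ = C / λ = 1.40×10^8 / 1.36 = 1.03×10^8 s.
Equilibrium anomaly ΔT_eq = F / λ = 28.6 / 1.36 = 21.0 K.
t = 2890 days = 2.50×10^8 s, so t/τ = 2.43.
ΔT(t) = ΔT_eq (1 − e^(−t/τ)) = 21.0 × (1 − e^−2.43) = 19.2 K.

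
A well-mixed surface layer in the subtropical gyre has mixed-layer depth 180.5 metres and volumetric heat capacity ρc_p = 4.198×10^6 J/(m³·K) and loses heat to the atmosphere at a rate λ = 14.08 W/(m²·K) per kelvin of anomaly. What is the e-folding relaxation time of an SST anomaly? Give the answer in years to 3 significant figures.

Areal heat capacity C = ρc_p × D = 4.198×10^6 × 180.5 = 7.58×10^8 J/(m^2 K).
Relaxation time τ = C / λ = 7.58×10^8 / 14.08 = 5.38×10^7 s.
In years: 5.38×10^7 s / (3.156×10^7 s/year) = 1.71 years.

1.71 years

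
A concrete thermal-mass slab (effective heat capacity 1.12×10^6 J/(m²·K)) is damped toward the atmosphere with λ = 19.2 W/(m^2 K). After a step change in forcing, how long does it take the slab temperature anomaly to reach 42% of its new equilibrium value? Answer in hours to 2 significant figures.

8.8 hours

Areal heat capacity C = 1.12×10^6 J/(m²·K) (given).
τ = C / λ = 1.12×10^6 / 19.2 = 58300 s.
Fraction reached: 1 − e^(−t/τ) = 0.42 ⇒ t = −τ ln(1 − 0.42) = τ × 0.545.
t = 31800 s = 8.83 hours.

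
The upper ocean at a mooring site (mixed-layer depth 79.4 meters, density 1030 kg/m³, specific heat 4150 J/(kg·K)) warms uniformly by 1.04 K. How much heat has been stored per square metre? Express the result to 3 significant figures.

3.53×10^8

Areal heat capacity C = ρ c_p D = 1030 × 4150 × 79.4 = 3.39×10^8 J m⁻² K⁻¹.
ΔQ = C ΔT = 3.39×10^8 × 1.04 = 3.53×10^8 J/m².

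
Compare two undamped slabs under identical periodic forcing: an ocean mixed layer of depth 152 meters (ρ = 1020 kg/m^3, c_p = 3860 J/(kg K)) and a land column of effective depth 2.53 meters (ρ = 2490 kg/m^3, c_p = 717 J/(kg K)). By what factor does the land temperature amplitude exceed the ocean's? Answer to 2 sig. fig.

C_ocean = 1020 × 3860 × 152 = 5.98×10^8 J/(m²·K).
C_land = 2490 × 717 × 2.53 = 4.52×10^6 J/(m²·K).
Undamped amplitude ∝ 1/C, so A_land/A_ocean = C_ocean/C_land = 132.

130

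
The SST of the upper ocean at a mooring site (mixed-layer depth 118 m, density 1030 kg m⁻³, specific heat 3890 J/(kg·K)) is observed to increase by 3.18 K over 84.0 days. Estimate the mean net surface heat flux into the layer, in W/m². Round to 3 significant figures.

Areal heat capacity C = ρ c_p D = 1030 × 3890 × 118 = 4.73×10^8 J/(m²·K).
Required heat per unit area: Q = C ΔT = 4.73×10^8 × 3.18 = 1.50×10^9 J/m².
Flux F = Q / Δt = 1.50×10^9 / 7.26×10^6 s = 207 W/m².

207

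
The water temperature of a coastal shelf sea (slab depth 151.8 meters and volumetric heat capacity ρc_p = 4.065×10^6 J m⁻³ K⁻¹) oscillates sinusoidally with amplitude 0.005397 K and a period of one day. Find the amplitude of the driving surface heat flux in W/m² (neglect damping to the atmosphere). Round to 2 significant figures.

240

Areal heat capacity C = ρc_p × D = 4.065×10^6 × 151.8 = 6.17×10^8 J m⁻² K⁻¹.
ω = 2π / 86400 s = 7.27×10^-5 s⁻¹.
Cω = 6.17×10^8 × 7.27×10^-5 = 44900 W/(m²·K).
F₀ = A × Cω = 0.005397 × 44900 = 242 W/m².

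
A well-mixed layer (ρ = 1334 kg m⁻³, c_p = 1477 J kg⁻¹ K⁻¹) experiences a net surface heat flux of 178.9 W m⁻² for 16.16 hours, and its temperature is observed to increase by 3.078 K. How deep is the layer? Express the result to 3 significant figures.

1.72 m

Heat input Q = F Δt = 178.9 × 58200 s = 1.04×10^7 J/m².
Required areal heat capacity C = Q / ΔT = 3.38×10^6 J/(m²·K).
Depth D = C / (ρ c_p) = 3.38×10^6 / (1334 × 1477) = 1.72 m.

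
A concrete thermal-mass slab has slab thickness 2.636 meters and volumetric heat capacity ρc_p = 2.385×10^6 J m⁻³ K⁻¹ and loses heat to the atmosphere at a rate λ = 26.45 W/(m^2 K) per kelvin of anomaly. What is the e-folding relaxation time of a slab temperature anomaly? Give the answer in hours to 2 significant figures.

Areal heat capacity C = ρc_p × D = 2.385×10^6 × 2.636 = 6.29×10^6 J/(m^2 K).
Relaxation time τ = C / λ = 6.29×10^6 / 26.45 = 2.38×10^5 s.
In hours: 2.38×10^5 s / (3600 s/hour) = 66.0 hours.

66 hours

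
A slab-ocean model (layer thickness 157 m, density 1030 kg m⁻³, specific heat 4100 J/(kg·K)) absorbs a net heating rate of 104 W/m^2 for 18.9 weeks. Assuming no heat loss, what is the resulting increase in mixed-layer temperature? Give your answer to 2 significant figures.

Areal heat capacity C = ρ c_p D = 1030 × 4100 × 157 = 6.63×10^8 J m⁻² K⁻¹.
Net heat input Q = F Δt = 104 × (18.9 weeks × 6.048×10^5 s/week) = 1.19×10^9 J/m².
ΔT = Q / C = 1.19×10^9 / 6.63×10^8 = 1.79 K.

1.8 K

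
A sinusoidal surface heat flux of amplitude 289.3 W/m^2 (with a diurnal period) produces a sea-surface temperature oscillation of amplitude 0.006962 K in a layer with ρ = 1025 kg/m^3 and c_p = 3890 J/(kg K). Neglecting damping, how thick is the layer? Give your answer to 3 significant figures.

143 m

ω = 2π / 86400 s = 7.27×10^-5 s⁻¹.
Required C = F₀ / (A ω) = 289.3 / (0.006962 × 7.27×10^-5) = 5.71×10^8 J/(m²·K).
D = C / (ρ c_p) = 5.71×10^8 / (1025 × 3890) = 143 m.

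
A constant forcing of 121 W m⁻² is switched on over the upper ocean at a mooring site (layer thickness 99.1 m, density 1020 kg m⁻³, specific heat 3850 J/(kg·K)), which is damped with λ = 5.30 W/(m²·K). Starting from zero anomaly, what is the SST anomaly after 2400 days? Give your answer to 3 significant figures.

21.5 K

Areal heat capacity C = ρ c_p D = 1020 × 3850 × 99.1 = 3.89×10^8 J m⁻² K⁻¹.
τ = C / λ = 3.89×10^8 / 5.30 = 7.34×10^7 s.
Equilibrium anomaly ΔT_eq = F / λ = 121 / 5.30 = 22.8 K.
t = 2400 days = 2.07×10^8 s, so t/τ = 2.82.
ΔT(t) = ΔT_eq (1 − e^(−t/τ)) = 22.8 × (1 − e^−2.82) = 21.5 K.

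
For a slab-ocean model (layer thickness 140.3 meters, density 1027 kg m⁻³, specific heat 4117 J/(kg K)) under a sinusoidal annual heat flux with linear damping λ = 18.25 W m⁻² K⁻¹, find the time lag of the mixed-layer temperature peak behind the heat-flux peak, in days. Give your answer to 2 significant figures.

82 days

Areal heat capacity C = ρ c_p D = 1027 × 4117 × 140.3 = 5.93×10^8 J/(m²·K).
ω = 2π / 3.15×10^7 s = 1.99×10^-7 s⁻¹.
Phase lag φ = arctan(Cω/λ) = arctan(118/18.25) = 1.42 rad.
Time lag = φ / ω = 1.42 / 1.99×10^-7 = 7.12×10^6 s = 82.4 days.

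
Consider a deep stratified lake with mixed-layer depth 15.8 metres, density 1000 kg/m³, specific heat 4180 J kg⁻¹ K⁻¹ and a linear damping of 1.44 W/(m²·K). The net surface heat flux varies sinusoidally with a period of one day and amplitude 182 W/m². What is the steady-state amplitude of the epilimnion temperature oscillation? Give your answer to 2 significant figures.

Areal heat capacity C = ρ c_p D = 1000 × 4180 × 15.8 = 6.60×10^7 J/(m^2 K).
Angular frequency ω = 2π / T = 2π / 86400 s = 7.27×10^-5 s⁻¹.
√((Cω)² + λ²) = √((4800)² + 1.44²) = 4800 W/(m²·K).
Amplitude A = F₀ / √((Cω)²+λ²) = 182 / 4800 = 0.0379 K.

0.038 K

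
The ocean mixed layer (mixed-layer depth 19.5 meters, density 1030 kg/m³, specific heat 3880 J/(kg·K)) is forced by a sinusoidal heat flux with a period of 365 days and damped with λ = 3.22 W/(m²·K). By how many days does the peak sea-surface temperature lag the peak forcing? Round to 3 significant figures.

Areal heat capacity C = ρ c_p D = 1030 × 3880 × 19.5 = 7.79×10^7 J/(m²·K).
ω = 2π / 3.15×10^7 s = 1.99×10^-7 s⁻¹.
Phase lag φ = arctan(Cω/λ) = arctan(15.5/3.22) = 1.37 rad.
Time lag = φ / ω = 1.37 / 1.99×10^-7 = 6.86×10^6 s = 79.4 days.

79.4 days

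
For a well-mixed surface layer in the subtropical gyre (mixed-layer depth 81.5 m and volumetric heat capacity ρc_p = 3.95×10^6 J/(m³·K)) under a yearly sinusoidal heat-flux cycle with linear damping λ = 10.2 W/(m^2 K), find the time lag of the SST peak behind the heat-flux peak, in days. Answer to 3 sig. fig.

82.1 days

Areal heat capacity C = ρc_p × D = 3.95×10^6 × 81.5 = 3.22×10^8 J/(m^2 K).
ω = 2π / 3.15×10^7 s = 1.99×10^-7 s⁻¹.
Phase lag φ = arctan(Cω/λ) = arctan(64.1/10.2) = 1.41 rad.
Time lag = φ / ω = 1.41 / 1.99×10^-7 = 7.09×10^6 s = 82.1 days.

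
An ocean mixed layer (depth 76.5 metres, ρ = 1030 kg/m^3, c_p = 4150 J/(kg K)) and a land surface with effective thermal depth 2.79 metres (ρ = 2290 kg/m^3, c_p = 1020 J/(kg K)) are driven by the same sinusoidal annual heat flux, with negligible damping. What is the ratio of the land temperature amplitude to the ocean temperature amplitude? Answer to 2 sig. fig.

C_ocean = 1030 × 4150 × 76.5 = 3.27×10^8 J/(m²·K).
C_land = 2290 × 1020 × 2.79 = 6.52×10^6 J/(m²·K).
Undamped amplitude ∝ 1/C, so A_land/A_ocean = C_ocean/C_land = 50.2.

50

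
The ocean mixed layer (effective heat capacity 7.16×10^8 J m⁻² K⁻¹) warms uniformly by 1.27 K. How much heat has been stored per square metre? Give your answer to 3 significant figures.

Areal heat capacity C = 7.16×10^8 J m⁻² K⁻¹ (given).
ΔQ = C ΔT = 7.16×10^8 × 1.27 = 9.09×10^8 J/m².

9.09×10^8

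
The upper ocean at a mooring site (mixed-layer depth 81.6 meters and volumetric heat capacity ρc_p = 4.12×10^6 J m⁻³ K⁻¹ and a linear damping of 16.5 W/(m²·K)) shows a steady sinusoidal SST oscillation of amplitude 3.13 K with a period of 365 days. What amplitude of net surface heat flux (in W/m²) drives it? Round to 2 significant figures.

220

Areal heat capacity C = ρc_p × D = 4.12×10^6 × 81.6 = 3.36×10^8 J m⁻² K⁻¹.
ω = 2π / 3.15×10^7 s = 1.99×10^-7 s⁻¹.
√((Cω)² + λ²) = √((67.0)² + 16.5²) = 69.0 W/(m²·K).
F₀ = A × √((Cω)²+λ²) = 3.13 × 69.0 = 216 W/m².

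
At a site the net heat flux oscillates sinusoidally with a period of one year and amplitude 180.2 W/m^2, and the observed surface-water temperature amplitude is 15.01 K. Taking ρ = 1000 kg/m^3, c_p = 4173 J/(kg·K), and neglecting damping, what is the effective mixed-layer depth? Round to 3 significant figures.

ω = 2π / 3.15×10^7 s = 1.99×10^-7 s⁻¹.
Required C = F₀ / (A ω) = 180.2 / (15.01 × 1.99×10^-7) = 6.03×10^7 J/(m²·K).
D = C / (ρ c_p) = 6.03×10^7 / (1000 × 4173) = 14.4 m.

14.4 m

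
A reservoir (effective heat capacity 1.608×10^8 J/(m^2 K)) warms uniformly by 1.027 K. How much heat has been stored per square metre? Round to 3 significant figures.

1.65×10^8

Areal heat capacity C = 1.608×10^8 J/(m^2 K) (given).
ΔQ = C ΔT = 1.61×10^8 × 1.027 = 1.65×10^8 J/m².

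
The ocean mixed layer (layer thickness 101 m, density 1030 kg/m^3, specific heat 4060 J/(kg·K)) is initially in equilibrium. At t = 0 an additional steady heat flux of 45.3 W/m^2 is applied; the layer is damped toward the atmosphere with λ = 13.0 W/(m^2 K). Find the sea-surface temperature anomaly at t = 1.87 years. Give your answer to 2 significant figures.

2.9 K

Areal heat capacity C = ρ c_p D = 1030 × 4060 × 101 = 4.22×10^8 J/(m²·K).
τ = C / λ = 4.22×10^8 / 13.0 = 3.25×10^7 s.
Equilibrium anomaly ΔT_eq = F / λ = 45.3 / 13.0 = 3.48 K.
t = 1.87 years = 5.90×10^7 s, so t/τ = 1.82.
ΔT(t) = ΔT_eq (1 − e^(−t/τ)) = 3.48 × (1 − e^−1.82) = 2.92 K.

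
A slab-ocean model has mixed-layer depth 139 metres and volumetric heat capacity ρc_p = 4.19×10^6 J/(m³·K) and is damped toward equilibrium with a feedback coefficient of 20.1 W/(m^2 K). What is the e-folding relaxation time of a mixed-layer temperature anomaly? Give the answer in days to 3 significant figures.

335 days

Areal heat capacity C = ρc_p × D = 4.19×10^6 × 139 = 5.82×10^8 J m⁻² K⁻¹.
Relaxation time τ = C / λ = 5.82×10^8 / 20.1 = 2.90×10^7 s.
In days: 2.90×10^7 s / (86400 s/day) = 335 days.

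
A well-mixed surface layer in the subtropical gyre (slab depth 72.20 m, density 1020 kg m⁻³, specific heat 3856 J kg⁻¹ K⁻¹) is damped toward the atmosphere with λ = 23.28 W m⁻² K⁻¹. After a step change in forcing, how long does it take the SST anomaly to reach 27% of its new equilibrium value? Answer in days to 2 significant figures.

Areal heat capacity C = ρ c_p D = 1020 × 3856 × 72.20 = 2.84×10^8 J m⁻² K⁻¹.
τ = C / λ = 2.84×10^8 / 23.28 = 1.22×10^7 s.
Fraction reached: 1 − e^(−t/τ) = 0.27 ⇒ t = −τ ln(1 − 0.27) = τ × 0.315.
t = 3.84×10^6 s = 44.4 days.

44 days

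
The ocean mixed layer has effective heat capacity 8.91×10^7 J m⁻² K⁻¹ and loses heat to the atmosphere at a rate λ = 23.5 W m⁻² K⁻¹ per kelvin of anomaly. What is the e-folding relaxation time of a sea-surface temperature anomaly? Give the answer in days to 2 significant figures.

Areal heat capacity C = 8.91×10^7 J m⁻² K⁻¹ (given).
Relaxation time τ = C / λ = 8.91×10^7 / 23.5 = 3.79×10^6 s.
In days: 3.79×10^6 s / (86400 s/day) = 43.9 days.

44 days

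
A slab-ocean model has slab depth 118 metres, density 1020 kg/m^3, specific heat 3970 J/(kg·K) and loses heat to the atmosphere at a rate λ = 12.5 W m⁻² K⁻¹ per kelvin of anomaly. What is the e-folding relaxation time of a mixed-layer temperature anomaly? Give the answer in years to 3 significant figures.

1.21 years

Areal heat capacity C = ρ c_p D = 1020 × 3970 × 118 = 4.78×10^8 J m⁻² K⁻¹.
Relaxation time τ = C / λ = 4.78×10^8 / 12.5 = 3.82×10^7 s.
In years: 3.82×10^7 s / (3.156×10^7 s/year) = 1.21 years.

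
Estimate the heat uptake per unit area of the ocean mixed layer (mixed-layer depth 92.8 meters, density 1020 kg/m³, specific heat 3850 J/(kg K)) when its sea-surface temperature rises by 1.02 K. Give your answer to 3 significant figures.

Areal heat capacity C = ρ c_p D = 1020 × 3850 × 92.8 = 3.64×10^8 J/(m^2 K).
ΔQ = C ΔT = 3.64×10^8 × 1.02 = 3.72×10^8 J/m².

3.72×10^8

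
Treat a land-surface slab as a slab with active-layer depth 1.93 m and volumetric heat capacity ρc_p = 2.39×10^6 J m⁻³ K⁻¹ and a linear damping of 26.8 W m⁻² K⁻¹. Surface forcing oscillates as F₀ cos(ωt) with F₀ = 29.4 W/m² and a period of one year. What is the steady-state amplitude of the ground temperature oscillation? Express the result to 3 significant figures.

1.10 K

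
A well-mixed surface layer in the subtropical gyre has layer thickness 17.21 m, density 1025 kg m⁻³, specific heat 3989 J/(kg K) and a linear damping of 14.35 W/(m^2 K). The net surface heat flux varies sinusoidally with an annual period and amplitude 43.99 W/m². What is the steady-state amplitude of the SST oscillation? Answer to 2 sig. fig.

2.2 K

Areal heat capacity C = ρ c_p D = 1025 × 3989 × 17.21 = 7.04×10^7 J/(m^2 K).
Angular frequency ω = 2π / T = 2π / 3.15×10^7 s = 1.99×10^-7 s⁻¹.
√((Cω)² + λ²) = √((14.0)² + 14.35²) = 20.1 W/(m²·K).
Amplitude A = F₀ / √((Cω)²+λ²) = 43.99 / 20.1 = 2.19 K.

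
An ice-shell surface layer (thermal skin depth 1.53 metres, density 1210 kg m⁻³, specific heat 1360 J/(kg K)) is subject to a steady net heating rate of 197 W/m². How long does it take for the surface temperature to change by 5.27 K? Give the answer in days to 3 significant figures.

Areal heat capacity C = ρ c_p D = 1210 × 1360 × 1.53 = 2.52×10^6 J m⁻² K⁻¹.
Time required: Δt = C ΔT / F = 2.52×10^6 × 5.27 / 197 = 67400 s.
In days: 67400 s / (86400 s/day) = 0.780 days.

0.780 days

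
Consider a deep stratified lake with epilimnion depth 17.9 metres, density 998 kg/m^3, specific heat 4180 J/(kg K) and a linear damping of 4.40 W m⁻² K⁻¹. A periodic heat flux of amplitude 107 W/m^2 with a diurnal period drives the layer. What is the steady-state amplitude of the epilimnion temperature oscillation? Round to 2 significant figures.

0.020 K

Areal heat capacity C = ρ c_p D = 998 × 4180 × 17.9 = 7.47×10^7 J/(m^2 K).
Angular frequency ω = 2π / T = 2π / 86400 s = 7.27×10^-5 s⁻¹.
√((Cω)² + λ²) = √((5430)² + 4.40²) = 5430 W/(m²·K).
Amplitude A = F₀ / √((Cω)²+λ²) = 107 / 5430 = 0.0197 K.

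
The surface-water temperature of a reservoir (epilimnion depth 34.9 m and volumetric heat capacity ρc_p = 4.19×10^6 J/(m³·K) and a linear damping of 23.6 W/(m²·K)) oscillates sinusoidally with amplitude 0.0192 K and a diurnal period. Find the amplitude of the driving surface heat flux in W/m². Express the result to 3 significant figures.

Areal heat capacity C = ρc_p × D = 4.19×10^6 × 34.9 = 1.46×10^8 J/(m²·K).
ω = 2π / 86400 s = 7.27×10^-5 s⁻¹.
√((Cω)² + λ²) = √((10600)² + 23.6²) = 10600 W/(m²·K).
F₀ = A × √((Cω)²+λ²) = 0.0192 × 10600 = 204 W/m².

204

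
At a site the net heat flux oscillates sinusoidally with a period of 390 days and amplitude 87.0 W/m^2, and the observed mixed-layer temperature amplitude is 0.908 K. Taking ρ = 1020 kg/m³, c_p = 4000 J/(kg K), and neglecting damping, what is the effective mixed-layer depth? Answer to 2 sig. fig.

130 m

ω = 2π / 3.37×10^7 s = 1.86×10^-7 s⁻¹.
Required C = F₀ / (A ω) = 87.0 / (0.908 × 1.86×10^-7) = 5.14×10^8 J/(m²·K).
D = C / (ρ c_p) = 5.14×10^8 / (1020 × 4000) = 126 m.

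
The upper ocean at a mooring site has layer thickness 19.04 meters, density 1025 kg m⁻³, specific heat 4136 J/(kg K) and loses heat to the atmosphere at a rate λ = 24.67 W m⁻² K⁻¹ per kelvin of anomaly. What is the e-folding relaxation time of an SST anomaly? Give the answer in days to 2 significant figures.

38 days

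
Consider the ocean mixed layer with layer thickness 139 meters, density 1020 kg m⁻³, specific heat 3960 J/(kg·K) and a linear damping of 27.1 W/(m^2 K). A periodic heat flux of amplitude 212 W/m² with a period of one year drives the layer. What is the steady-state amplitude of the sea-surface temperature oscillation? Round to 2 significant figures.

1.8 K

Areal heat capacity C = ρ c_p D = 1020 × 3960 × 139 = 5.61×10^8 J/(m^2 K).
Angular frequency ω = 2π / T = 2π / 3.15×10^7 s = 1.99×10^-7 s⁻¹.
√((Cω)² + λ²) = √((112)² + 27.1²) = 115 W/(m²·K).
Amplitude A = F₀ / √((Cω)²+λ²) = 212 / 115 = 1.84 K.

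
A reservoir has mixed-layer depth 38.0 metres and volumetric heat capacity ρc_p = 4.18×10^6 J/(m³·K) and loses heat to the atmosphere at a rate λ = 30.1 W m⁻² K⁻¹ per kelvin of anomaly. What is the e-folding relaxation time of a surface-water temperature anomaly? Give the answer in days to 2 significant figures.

Areal heat capacity C = ρc_p × D = 4.18×10^6 × 38.0 = 1.59×10^8 J/(m²·K).
Relaxation time τ = C / λ = 1.59×10^8 / 30.1 = 5.28×10^6 s.
In days: 5.28×10^6 s / (86400 s/day) = 61.1 days.

61 days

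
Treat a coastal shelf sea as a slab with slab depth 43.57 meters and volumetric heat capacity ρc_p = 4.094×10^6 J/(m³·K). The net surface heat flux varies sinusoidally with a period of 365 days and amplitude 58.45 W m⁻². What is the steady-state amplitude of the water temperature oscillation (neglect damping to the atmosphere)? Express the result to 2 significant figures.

1.6 K

Areal heat capacity C = ρc_p × D = 4.094×10^6 × 43.57 = 1.78×10^8 J/(m²·K).
Angular frequency ω = 2π / T = 2π / 3.15×10^7 s = 1.99×10^-7 s⁻¹.
Cω = 1.78×10^8 × 1.99×10^-7 = 35.5 W/(m²·K).
Amplitude A = F₀ / (Cω) = 58.45 / 35.5 = 1.64 K.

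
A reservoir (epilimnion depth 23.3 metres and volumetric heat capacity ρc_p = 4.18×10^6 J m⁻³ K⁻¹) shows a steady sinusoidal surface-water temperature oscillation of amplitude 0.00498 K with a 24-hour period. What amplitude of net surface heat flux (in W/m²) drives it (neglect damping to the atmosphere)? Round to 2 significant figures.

Areal heat capacity C = ρc_p × D = 4.18×10^6 × 23.3 = 9.74×10^7 J/(m^2 K).
ω = 2π / 86400 s = 7.27×10^-5 s⁻¹.
Cω = 9.74×10^7 × 7.27×10^-5 = 7080 W/(m²·K).
F₀ = A × Cω = 0.00498 × 7080 = 35.3 W/m².

35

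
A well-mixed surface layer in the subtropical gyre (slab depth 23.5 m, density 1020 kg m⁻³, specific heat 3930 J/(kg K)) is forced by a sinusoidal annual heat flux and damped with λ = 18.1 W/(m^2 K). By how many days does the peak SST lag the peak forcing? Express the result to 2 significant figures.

47 days

Areal heat capacity C = ρ c_p D = 1020 × 3930 × 23.5 = 9.42×10^7 J m⁻² K⁻¹.
ω = 2π / 3.15×10^7 s = 1.99×10^-7 s⁻¹.
Phase lag φ = arctan(Cω/λ) = arctan(18.8/18.1) = 0.804 rad.
Time lag = φ / ω = 0.804 / 1.99×10^-7 = 4.03×10^6 s = 46.7 days.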